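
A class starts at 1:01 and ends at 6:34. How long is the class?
From 1:01 to 6:34:
(6 x 60 + 34) - (1 x 60 + 1) = 394 - 61 = 333 minutes
= 5 hours and 33 minutes

Final answer: 5 hours and 33 minutes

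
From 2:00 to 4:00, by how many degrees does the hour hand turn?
The hour hand moves 0.5 degrees per minute.
Time elapsed: 4:00 - 2:00 = 120 minutes
Angular displacement: 120 x 0.5 = 60 degrees

Final answer: 60 degrees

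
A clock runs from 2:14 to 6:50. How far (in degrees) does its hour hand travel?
The hour hand moves 0.5 degrees per minute.
Time elapsed: 6:50 - 2:14 = 276 minutes
Angular displacement: 276 x 0.5 = 138 degrees

Final answer: 138 degrees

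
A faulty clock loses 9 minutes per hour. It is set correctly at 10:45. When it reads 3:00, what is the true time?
For every 60 true minutes, the faulty clock advances 51 minutes, so 1 faulty-clock minute corresponds to 60/51 true minutes.
From 10:45 to 3:00 on the faulty dial is 255 minutes.
True elapsed: 255 x 60/51 = 300 minutes = 5 hours.
True time: 10:45 + 5 hours = 3:45.

Final answer: 3:45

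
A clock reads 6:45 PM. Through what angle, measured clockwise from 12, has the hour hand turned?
The hour hand moves 30 degrees per hour and 0.5 degrees per minute.
At 6:45: (6) x 30 + 45 x 0.5 = 180 + 22.5 = 202.5 degrees

Final answer: 202.5 degrees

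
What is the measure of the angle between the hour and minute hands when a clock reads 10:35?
Hour hand position: 10 x 30 + 35 x 0.5 = 317.5 degrees
Minute hand position: 35 x 6 = 210 degrees
Difference: |317.5 - 210| = 107.5 degrees
The angle between the hands is 107.5 degrees

Final answer: 107.5 degrees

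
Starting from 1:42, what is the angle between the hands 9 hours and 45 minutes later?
First find the time 9 hours and 45 minutes after 1:42.
Total minutes: 1 x 60 + 42 + 9 x 60 + 45 = 687.
687 mod 720 = 687 minutes = 11:27.
Now compute the angle at 11:27:
Hour hand: 11 x 30 + 27 x 0.5 = 343.5 degrees
Minute hand: 27 x 6 = 162 degrees
Difference: |343.5 - 162| = 181.5 degrees
Smaller angle: 360 - 181.5 = 178.5 degrees

Final answer: 178.5 degrees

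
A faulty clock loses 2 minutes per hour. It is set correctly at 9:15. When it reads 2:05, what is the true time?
For every 60 true minutes, the faulty clock advances 58 minutes, so 1 faulty-clock minute corresponds to 60/58 true minutes.
From 9:15 to 2:05 on the faulty dial is 290 minutes.
True elapsed: 290 x 60/58 = 300 minutes = 5 hours.
True time: 9:15 + 5 hours = 2:15.

Final answer: 2:15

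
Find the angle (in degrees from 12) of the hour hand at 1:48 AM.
The hour hand moves 30 degrees per hour and 0.5 degrees per minute.
At 1:48: (1) x 30 + 48 x 0.5 = 30 + 24 = 54 degrees

Final answer: 54 degrees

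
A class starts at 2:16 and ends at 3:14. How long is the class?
From 2:16 to 3:14:
(3 x 60 + 14) - (2 x 60 + 16) = 194 - 136 = 58 minutes
= 58 minutes

Final answer: 58 minutes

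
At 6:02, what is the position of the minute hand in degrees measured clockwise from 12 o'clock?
The minute hand moves 6 degrees per minute.
At 6:02: 2 x 6 = 12 degrees

Final answer: 12 degrees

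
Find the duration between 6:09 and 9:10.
From 6:09 to 9:10:
(9 x 60 + 10) - (6 x 60 + 9) = 550 - 369 = 181 minutes
= 3 hours and 1 minute

Final answer: 3 hours and 1 minute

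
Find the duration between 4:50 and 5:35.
From 4:50 to 5:35:
(5 x 60 + 35) - (4 x 60 + 50) = 335 - 290 = 45 minutes
= 45 minutes

Final answer: 45 minutes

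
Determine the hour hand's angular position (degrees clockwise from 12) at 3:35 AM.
The hour hand moves 30 degrees per hour and 0.5 degrees per minute.
At 3:35: (3) x 30 + 35 x 0.5 = 90 + 17.5 = 107.5 degrees

Final answer: 107.5 degrees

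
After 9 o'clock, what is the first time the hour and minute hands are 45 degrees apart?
At t minutes past 9:00, the hour hand is at 30 x 9 + 0.5t degrees and the minute hand is at 6t degrees.
The smaller angle between them is 45 degrees when |30H - 5.5t| = 45 or |30H - 5.5t| = 315.
With H = 9, solve 30 x 9 - 5.5t = +/- target for each target:
  t = (30 x 9 - 45) / 5.5 = 40.91
  t = (30 x 9 + 45) / 5.5 = 57.27
  t = (30 x 9 - 315) / 5.5 = -8.18 (outside (0, 60))
  t = (30 x 9 + 315) / 5.5 = 106.36 (outside (0, 60))
Valid solutions in (0, 60): {40.91, 57.27} minutes.
The first occurrence is t = 40.91 minutes.
The hands form a 45-degree angle at 40.91 minutes past 9:00.

Final answer: 40.91 minutes past 9:00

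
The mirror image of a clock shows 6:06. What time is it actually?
Reflection across the vertical (12-6) axis maps a hand at angle A degrees to (360 - A) degrees, which sends a reading of T minutes past 12:00 to (720 - T) minutes past 12:00.
Mirror reads 6:06 = 366 minutes past 12:00.
Actual time: (720 - 366) mod 720 = 354 minutes = 5:54.

Final answer: 5:54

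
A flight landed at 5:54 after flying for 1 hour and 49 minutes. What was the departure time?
Starting time: 5:54 = 354 total minutes past 12:00
Subtracting: 1 hour and 49 minutes = 109 minutes
354 - 109 = 245 minutes
= 4 hours and 5 minutes past 12:00 = 4:05

Final answer: 4:05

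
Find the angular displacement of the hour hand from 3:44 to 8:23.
The hour hand moves 0.5 degrees per minute.
Time elapsed: 8:23 - 3:44 = 279 minutes
Angular displacement: 279 x 0.5 = 139.5 degrees

Final answer: 139.5 degrees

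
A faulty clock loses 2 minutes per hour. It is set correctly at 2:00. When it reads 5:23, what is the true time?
For every 60 true minutes, the faulty clock advances 58 minutes, so 1 faulty-clock minute corresponds to 60/58 true minutes.
From 2:00 to 5:23 on the faulty dial is 203 minutes.
True elapsed: 203 x 60/58 = 210 minutes = 3 hours and 30 minutes.
True time: 2:00 + 3 hours and 30 minutes = 5:30.

Final answer: 5:30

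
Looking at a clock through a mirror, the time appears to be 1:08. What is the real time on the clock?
Reflection across the vertical (12-6) axis maps a hand at angle A degrees to (360 - A) degrees, which sends a reading of T minutes past 12:00 to (720 - T) minutes past 12:00.
Mirror reads 1:08 = 68 minutes past 12:00.
Actual time: (720 - 68) mod 720 = 652 minutes = 10:52.

Final answer: 10:52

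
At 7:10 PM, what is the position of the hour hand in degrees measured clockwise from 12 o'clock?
The hour hand moves 30 degrees per hour and 0.5 degrees per minute.
At 7:10: (7) x 30 + 10 x 0.5 = 210 + 5 = 215 degrees

Final answer: 215 degrees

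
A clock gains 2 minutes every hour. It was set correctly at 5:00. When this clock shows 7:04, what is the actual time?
For every 60 true minutes, the faulty clock advances 62 minutes, so 1 faulty-clock minute corresponds to 60/62 true minutes.
From 5:00 to 7:04 on the faulty dial is 124 minutes.
True elapsed: 124 x 60/62 = 120 minutes = 2 hours.
True time: 5:00 + 2 hours = 7:00.

Final answer: 7:00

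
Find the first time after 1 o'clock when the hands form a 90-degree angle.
At t minutes past 1:00, the hour hand is at 30 x 1 + 0.5t degrees and the minute hand is at 6t degrees.
The smaller angle between them is 90 degrees when |30H - 5.5t| = 90 or |30H - 5.5t| = 270.
With H = 1, solve 30 x 1 - 5.5t = +/- target for each target:
  t = (30 x 1 - 90) / 5.5 = -10.91 (outside (0, 60))
  t = (30 x 1 + 90) / 5.5 = 21.82
  t = (30 x 1 - 270) / 5.5 = -43.64 (outside (0, 60))
  t = (30 x 1 + 270) / 5.5 = 54.55
Valid solutions in (0, 60): {21.82, 54.55} minutes.
First occurrence: t = 21.82 minutes.
The hands are at right angles at 21.82 minutes past 1:00.

Final answer: 21.82 minutes past 1:00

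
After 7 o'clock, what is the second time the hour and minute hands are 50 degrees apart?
At t minutes past 7:00, the hour hand is at 30 x 7 + 0.5t degrees and the minute hand is at 6t degrees.
The smaller angle between them is 50 degrees when |30H - 5.5t| = 50 or |30H - 5.5t| = 310.
With H = 7, solve 30 x 7 - 5.5t = +/- target for each target:
  t = (30 x 7 - 50) / 5.5 = 29.09
  t = (30 x 7 + 50) / 5.5 = 47.27
  t = (30 x 7 - 310) / 5.5 = -18.18 (outside (0, 60))
  t = (30 x 7 + 310) / 5.5 = 94.55 (outside (0, 60))
Valid solutions in (0, 60): {29.09, 47.27} minutes.
The second occurrence is t = 47.27 minutes.
The hands form a 50-degree angle at 47.27 minutes past 7:00.

Final answer: 47.27 minutes past 7:00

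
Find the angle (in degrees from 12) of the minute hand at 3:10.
The minute hand moves 6 degrees per minute.
At 3:10: 10 x 6 = 60 degrees

Final answer: 60 degrees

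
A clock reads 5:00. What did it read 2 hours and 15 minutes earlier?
Starting time: 5:00 = 300 total minutes past 12:00
Subtracting: 2 hours and 15 minutes = 135 minutes
300 - 135 = 165 minutes
= 2 hours and 45 minutes past 12:00 = 2:45

Final answer: 2:45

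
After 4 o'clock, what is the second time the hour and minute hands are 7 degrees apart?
At t minutes past 4:00, the hour hand is at 30 x 4 + 0.5t degrees and the minute hand is at 6t degrees.
The smaller angle between them is 7 degrees when |30H - 5.5t| = 7 or |30H - 5.5t| = 353.
With H = 4, solve 30 x 4 - 5.5t = +/- target for each target:
  t = (30 x 4 - 7) / 5.5 = 20.55
  t = (30 x 4 + 7) / 5.5 = 23.09
  t = (30 x 4 - 353) / 5.5 = -42.36 (outside (0, 60))
  t = (30 x 4 + 353) / 5.5 = 86 (outside (0, 60))
Valid solutions in (0, 60): {20.55, 23.09} minutes.
The second occurrence is t = 23.09 minutes.
The hands form a 7-degree angle at 23.09 minutes past 4:00.

Final answer: 23.09 minutes past 4:00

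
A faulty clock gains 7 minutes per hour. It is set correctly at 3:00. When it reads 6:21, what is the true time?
For every 60 true minutes, the faulty clock advances 67 minutes, so 1 faulty-clock minute corresponds to 60/67 true minutes.
From 3:00 to 6:21 on the faulty dial is 201 minutes.
True elapsed: 201 x 60/67 = 180 minutes = 3 hours.
True time: 3:00 + 3 hours = 6:00.

Final answer: 6:00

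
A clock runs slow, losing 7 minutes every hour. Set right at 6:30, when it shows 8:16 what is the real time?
For every 60 true minutes, the faulty clock advances 53 minutes, so 1 faulty-clock minute corresponds to 60/53 true minutes.
From 6:30 to 8:16 on the faulty dial is 106 minutes.
True elapsed: 106 x 60/53 = 120 minutes = 2 hours.
True time: 6:30 + 2 hours = 8:30.

Final answer: 8:30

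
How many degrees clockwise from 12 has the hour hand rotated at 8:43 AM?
The hour hand moves 30 degrees per hour and 0.5 degrees per minute.
At 8:43: (8) x 30 + 43 x 0.5 = 240 + 21.5 = 261.5 degrees

Final answer: 261.5 degrees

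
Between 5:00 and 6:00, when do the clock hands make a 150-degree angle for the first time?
At t minutes past 5:00, the hour hand is at 30 x 5 + 0.5t degrees and the minute hand is at 6t degrees.
The smaller angle between them is 150 degrees when |30H - 5.5t| = 150 or |30H - 5.5t| = 210.
With H = 5, solve 30 x 5 - 5.5t = +/- target for each target:
  t = (30 x 5 - 150) / 5.5 = 0 (outside (0, 60))
  t = (30 x 5 + 150) / 5.5 = 54.55
  t = (30 x 5 - 210) / 5.5 = -10.91 (outside (0, 60))
  t = (30 x 5 + 210) / 5.5 = 65.45 (outside (0, 60))
Valid solutions in (0, 60): {54.55} minutes.
The first occurrence is t = 54.55 minutes.
The hands form a 150-degree angle at 54.55 minutes past 5:00.

Final answer: 54.55 minutes past 5:00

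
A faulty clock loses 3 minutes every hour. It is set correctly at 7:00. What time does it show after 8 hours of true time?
For every 60 true minutes, the faulty clock advances 60 - 3 = 57 minutes.
True elapsed: 8 hours = 480 minutes.
Faulty clock advances: 480 x 57/60 = 456 minutes (drift: 24 minutes behind).
Shown time: 7:00 + 456 minutes = 2:36.

Final answer: 2:36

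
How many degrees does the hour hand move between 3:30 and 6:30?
The hour hand moves 0.5 degrees per minute.
Time elapsed: 6:30 - 3:30 = 180 minutes
Angular displacement: 180 x 0.5 = 90 degrees

Final answer: 90 degrees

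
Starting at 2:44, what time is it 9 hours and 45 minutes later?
Starting time: 2:44
Adding 45 minutes to 44 minutes: 44 + 45 = 89 minutes = 1 hour and 29 minutes
Adding 9 hours: 2 + 9 + 1 (carry) = 12
Final time: 12:29

Final answer: 12:29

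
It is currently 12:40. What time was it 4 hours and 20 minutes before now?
Starting time: 12:40 = 40 total minutes past 12:00
Subtracting: 4 hours and 20 minutes = 260 minutes
40 - 260 = -220 (negative, add 12 hours = 720) = 500 minutes
= 8 hours and 20 minutes past 12:00 = 8:20

Final answer: 8:20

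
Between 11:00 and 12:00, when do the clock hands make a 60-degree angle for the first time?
At t minutes past 11:00, the hour hand is at 30 x 11 + 0.5t degrees and the minute hand is at 6t degrees.
The smaller angle between them is 60 degrees when |30H - 5.5t| = 60 or |30H - 5.5t| = 300.
With H = 11, solve 30 x 11 - 5.5t = +/- target for each target:
  t = (30 x 11 - 60) / 5.5 = 49.09
  t = (30 x 11 + 60) / 5.5 = 70.91 (outside (0, 60))
  t = (30 x 11 - 300) / 5.5 = 5.45
  t = (30 x 11 + 300) / 5.5 = 114.55 (outside (0, 60))
Valid solutions in (0, 60): {5.45, 49.09} minutes.
The first occurrence is t = 5.45 minutes.
The hands form a 60-degree angle at 5.45 minutes past 11:00.

Final answer: 5.45 minutes past 11:00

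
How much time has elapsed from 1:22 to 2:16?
From 1:22 to 2:16:
(2 x 60 + 16) - (1 x 60 + 22) = 136 - 82 = 54 minutes
= 54 minutes

Final answer: 54 minutes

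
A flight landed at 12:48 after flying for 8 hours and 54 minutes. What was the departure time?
Starting time: 12:48 = 48 total minutes past 12:00
Subtracting: 8 hours and 54 minutes = 534 minutes
48 - 534 = -486 (negative, add 12 hours = 720) = 234 minutes
= 3 hours and 54 minutes past 12:00 = 3:54

Final answer: 3:54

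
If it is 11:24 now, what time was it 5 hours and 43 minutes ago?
Starting time: 11:24 = 684 total minutes past 12:00
Subtracting: 5 hours and 43 minutes = 343 minutes
684 - 343 = 341 minutes
= 5 hours and 41 minutes past 12:00 = 5:41

Final answer: 5:41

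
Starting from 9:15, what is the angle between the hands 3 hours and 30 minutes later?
First find the time 3 hours and 30 minutes after 9:15.
Total minutes: 9 x 60 + 15 + 3 x 60 + 30 = 765.
765 mod 720 = 45 minutes = 12:45.
Now compute the angle at 12:45:
Hour hand: 0 x 30 + 45 x 0.5 = 22.5 degrees
Minute hand: 45 x 6 = 270 degrees
Difference: |22.5 - 270| = 247.5 degrees
Smaller angle: 360 - 247.5 = 112.5 degrees

Final answer: 112.5 degrees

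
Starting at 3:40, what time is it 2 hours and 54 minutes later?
Starting time: 3:40
Adding 54 minutes to 40 minutes: 40 + 54 = 94 minutes = 1 hour and 34 minutes
Adding 2 hours: 3 + 2 + 1 (carry) = 6
Final time: 6:34

Final answer: 6:34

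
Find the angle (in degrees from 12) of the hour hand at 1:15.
The hour hand moves 30 degrees per hour and 0.5 degrees per minute.
At 1:15: (1) x 30 + 15 x 0.5 = 30 + 7.5 = 37.5 degrees

Final answer: 37.5 degrees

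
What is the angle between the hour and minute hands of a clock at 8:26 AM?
Hour hand position: 8 x 30 + 26 x 0.5 = 253 degrees
Minute hand position: 26 x 6 = 156 degrees
Difference: |253 - 156| = 97 degrees
The angle between the hands is 97 degrees

Final answer: 97 degrees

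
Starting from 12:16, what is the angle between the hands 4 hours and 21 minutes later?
First find the time 4 hours and 21 minutes after 12:16.
Total minutes: 12 x 60 + 16 + 4 x 60 + 21 = 997.
997 mod 720 = 277 minutes = 4:37.
Now compute the angle at 4:37:
Hour hand: 4 x 30 + 37 x 0.5 = 138.5 degrees
Minute hand: 37 x 6 = 222 degrees
Difference: |138.5 - 222| = 83.5 degrees
The angle is 83.5 degrees

Final answer: 83.5 degrees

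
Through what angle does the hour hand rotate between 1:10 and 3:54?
The hour hand moves 0.5 degrees per minute.
Time elapsed: 3:54 - 1:10 = 164 minutes
Angular displacement: 164 x 0.5 = 82 degrees

Final answer: 82 degrees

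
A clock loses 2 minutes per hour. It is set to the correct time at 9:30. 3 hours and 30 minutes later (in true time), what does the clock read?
For every 60 true minutes, the faulty clock advances 60 - 2 = 58 minutes.
True elapsed: 3 hours and 30 minutes = 210 minutes.
Faulty clock advances: 210 x 58/60 = 203 minutes (drift: 7 minutes behind).
Shown time: 9:30 + 203 minutes = 12:53.

Final answer: 12:53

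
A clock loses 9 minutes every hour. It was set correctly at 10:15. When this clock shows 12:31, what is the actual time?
For every 60 true minutes, the faulty clock advances 51 minutes, so 1 faulty-clock minute corresponds to 60/51 true minutes.
From 10:15 to 12:31 on the faulty dial is 136 minutes.
True elapsed: 136 x 60/51 = 160 minutes = 2 hours and 40 minutes.
True time: 10:15 + 2 hours and 40 minutes = 12:55.

Final answer: 12:55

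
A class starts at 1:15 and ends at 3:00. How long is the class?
From 1:15 to 3:00:
(3 x 60 + 0) - (1 x 60 + 15) = 180 - 75 = 105 minutes
= 1 hour and 45 minutes

Final answer: 1 hour and 45 minutes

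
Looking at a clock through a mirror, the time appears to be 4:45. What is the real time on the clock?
Reflection across the vertical (12-6) axis maps a hand at angle A degrees to (360 - A) degrees, which sends a reading of T minutes past 12:00 to (720 - T) minutes past 12:00.
Mirror reads 4:45 = 285 minutes past 12:00.
Actual time: (720 - 285) mod 720 = 435 minutes = 7:15.

Final answer: 7:15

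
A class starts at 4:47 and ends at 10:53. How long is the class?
From 4:47 to 10:53:
(10 x 60 + 53) - (4 x 60 + 47) = 653 - 287 = 366 minutes
= 6 hours and 6 minutes

Final answer: 6 hours and 6 minutes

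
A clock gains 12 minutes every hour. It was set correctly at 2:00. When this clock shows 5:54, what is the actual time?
For every 60 true minutes, the faulty clock advances 72 minutes, so 1 faulty-clock minute corresponds to 60/72 true minutes.
From 2:00 to 5:54 on the faulty dial is 234 minutes.
True elapsed: 234 x 60/72 = 195 minutes = 3 hours and 15 minutes.
True time: 2:00 + 3 hours and 15 minutes = 5:15.

Final answer: 5:15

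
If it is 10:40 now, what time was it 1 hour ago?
Starting time: 10:40 = 640 total minutes past 12:00
Subtracting: 1 hour = 60 minutes
640 - 60 = 580 minutes
= 9 hours and 40 minutes past 12:00 = 9:40

Final answer: 9:40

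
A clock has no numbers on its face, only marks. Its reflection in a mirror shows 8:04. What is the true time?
Reflection across the vertical (12-6) axis maps a hand at angle A degrees to (360 - A) degrees, which sends a reading of T minutes past 12:00 to (720 - T) minutes past 12:00.
Mirror reads 8:04 = 484 minutes past 12:00.
Actual time: (720 - 484) mod 720 = 236 minutes = 3:56.

Final answer: 3:56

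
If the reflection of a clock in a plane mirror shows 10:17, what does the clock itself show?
Reflection across the vertical (12-6) axis maps a hand at angle A degrees to (360 - A) degrees, which sends a reading of T minutes past 12:00 to (720 - T) minutes past 12:00.
Mirror reads 10:17 = 617 minutes past 12:00.
Actual time: (720 - 617) mod 720 = 103 minutes = 1:43.

Final answer: 1:43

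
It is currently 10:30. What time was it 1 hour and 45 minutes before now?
Starting time: 10:30 = 630 total minutes past 12:00
Subtracting: 1 hour and 45 minutes = 105 minutes
630 - 105 = 525 minutes
= 8 hours and 45 minutes past 12:00 = 8:45

Final answer: 8:45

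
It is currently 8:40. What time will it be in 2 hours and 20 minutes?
Starting time: 8:40
Adding 20 minutes to 40 minutes: 40 + 20 = 60 minutes = 1 hour
Adding 2 hours: 8 + 2 + 1 (carry) = 11
Final time: 11:00

Final answer: 11:00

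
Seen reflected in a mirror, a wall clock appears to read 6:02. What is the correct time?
Reflection across the vertical (12-6) axis maps a hand at angle A degrees to (360 - A) degrees, which sends a reading of T minutes past 12:00 to (720 - T) minutes past 12:00.
Mirror reads 6:02 = 362 minutes past 12:00.
Actual time: (720 - 362) mod 720 = 358 minutes = 5:58.

Final answer: 5:58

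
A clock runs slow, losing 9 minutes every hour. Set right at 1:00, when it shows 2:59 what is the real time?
For every 60 true minutes, the faulty clock advances 51 minutes, so 1 faulty-clock minute corresponds to 60/51 true minutes.
From 1:00 to 2:59 on the faulty dial is 119 minutes.
True elapsed: 119 x 60/51 = 140 minutes = 2 hours and 20 minutes.
True time: 1:00 + 2 hours and 20 minutes = 3:20.

Final answer: 3:20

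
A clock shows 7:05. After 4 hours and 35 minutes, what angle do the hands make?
First find the time 4 hours and 35 minutes after 7:05.
Total minutes: 7 x 60 + 5 + 4 x 60 + 35 = 700.
700 mod 720 = 700 minutes = 11:40.
Now compute the angle at 11:40:
Hour hand: 11 x 30 + 40 x 0.5 = 350 degrees
Minute hand: 40 x 6 = 240 degrees
Difference: |350 - 240| = 110 degrees
The angle is 110 degrees

Final answer: 110 degrees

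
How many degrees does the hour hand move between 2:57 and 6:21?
The hour hand moves 0.5 degrees per minute.
Time elapsed: 6:21 - 2:57 = 204 minutes
Angular displacement: 204 x 0.5 = 102 degrees

Final answer: 102 degrees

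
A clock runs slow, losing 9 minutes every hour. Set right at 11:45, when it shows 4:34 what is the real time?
For every 60 true minutes, the faulty clock advances 51 minutes, so 1 faulty-clock minute corresponds to 60/51 true minutes.
From 11:45 to 4:34 on the faulty dial is 289 minutes.
True elapsed: 289 x 60/51 = 340 minutes = 5 hours and 40 minutes.
True time: 11:45 + 5 hours and 40 minutes = 5:25.

Final answer: 5:25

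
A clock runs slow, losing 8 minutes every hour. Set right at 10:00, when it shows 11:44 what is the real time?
For every 60 true minutes, the faulty clock advances 52 minutes, so 1 faulty-clock minute corresponds to 60/52 true minutes.
From 10:00 to 11:44 on the faulty dial is 104 minutes.
True elapsed: 104 x 60/52 = 120 minutes = 2 hours.
True time: 10:00 + 2 hours = 12:00.

Final answer: 12:00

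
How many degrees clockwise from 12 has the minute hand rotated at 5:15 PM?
The minute hand moves 6 degrees per minute.
At 5:15: 15 x 6 = 90 degrees

Final answer: 90 degrees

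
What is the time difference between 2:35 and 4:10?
From 2:35 to 4:10:
(4 x 60 + 10) - (2 x 60 + 35) = 250 - 155 = 95 minutes
= 1 hour and 35 minutes

Final answer: 1 hour and 35 minutes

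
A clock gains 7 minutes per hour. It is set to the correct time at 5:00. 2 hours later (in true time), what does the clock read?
For every 60 true minutes, the faulty clock advances 60 + 7 = 67 minutes.
True elapsed: 2 hours = 120 minutes.
Faulty clock advances: 120 x 67/60 = 134 minutes (drift: 14 minutes ahead).
Shown time: 5:00 + 134 minutes = 7:14.

Final answer: 7:14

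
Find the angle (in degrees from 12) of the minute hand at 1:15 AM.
The minute hand moves 6 degrees per minute.
At 1:15: 15 x 6 = 90 degrees

Final answer: 90 degrees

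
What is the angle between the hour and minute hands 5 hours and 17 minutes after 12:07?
First find the time 5 hours and 17 minutes after 12:07.
Total minutes: 12 x 60 + 7 + 5 x 60 + 17 = 1044.
1044 mod 720 = 324 minutes = 5:24.
Now compute the angle at 5:24:
Hour hand: 5 x 30 + 24 x 0.5 = 162 degrees
Minute hand: 24 x 6 = 144 degrees
Difference: |162 - 144| = 18 degrees
The angle is 18 degrees

Final answer: 18 degrees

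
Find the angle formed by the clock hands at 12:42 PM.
Hour hand position: 0 x 30 + 42 x 0.5 = 21 degrees
Minute hand position: 42 x 6 = 252 degrees
Difference: |21 - 252| = 231 degrees
Since 231 > 180, the smaller angle is 360 - 231 = 129 degrees

Final answer: 129 degrees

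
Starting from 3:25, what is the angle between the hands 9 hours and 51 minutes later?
First find the time 9 hours and 51 minutes after 3:25.
Total minutes: 3 x 60 + 25 + 9 x 60 + 51 = 796.
796 mod 720 = 76 minutes = 1:16.
Now compute the angle at 1:16:
Hour hand: 1 x 30 + 16 x 0.5 = 38 degrees
Minute hand: 16 x 6 = 96 degrees
Difference: |38 - 96| = 58 degrees
The angle is 58 degrees

Final answer: 58 degrees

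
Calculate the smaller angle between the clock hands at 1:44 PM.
Hour hand position: 1 x 30 + 44 x 0.5 = 52 degrees
Minute hand position: 44 x 6 = 264 degrees
Difference: |52 - 264| = 212 degrees
Since 212 > 180, the smaller angle is 360 - 212 = 148 degrees

Final answer: 148 degrees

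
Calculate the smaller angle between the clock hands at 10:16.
Hour hand position: 10 x 30 + 16 x 0.5 = 308 degrees
Minute hand position: 16 x 6 = 96 degrees
Difference: |308 - 96| = 212 degrees
Since 212 > 180, the smaller angle is 360 - 212 = 148 degrees

Final answer: 148 degrees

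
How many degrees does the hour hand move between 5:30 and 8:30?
The hour hand moves 0.5 degrees per minute.
Time elapsed: 8:30 - 5:30 = 180 minutes
Angular displacement: 180 x 0.5 = 90 degrees

Final answer: 90 degrees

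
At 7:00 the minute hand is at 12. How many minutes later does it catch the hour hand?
The minute hand gains 5.5 degrees per minute on the hour hand.
At 7:00, the hour hand is at 210 degrees and the minute hand is at 0 degrees.
The gap is 210 degrees. Time to close: 210/5.5 = 60 x 7/11 = 38.18 minutes.
The hands overlap at 38.18 minutes past 7:00.

Final answer: 38.18 minutes past 7:00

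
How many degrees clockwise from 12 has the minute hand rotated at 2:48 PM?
The minute hand moves 6 degrees per minute.
At 2:48: 48 x 6 = 288 degrees

Final answer: 288 degrees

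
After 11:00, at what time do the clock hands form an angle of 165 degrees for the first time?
At t minutes past 11:00, the hour hand is at 30 x 11 + 0.5t degrees and the minute hand is at 6t degrees.
The smaller angle between them is 165 degrees when |30H - 5.5t| = 165 or |30H - 5.5t| = 195.
With H = 11, solve 30 x 11 - 5.5t = +/- target for each target:
  t = (30 x 11 - 165) / 5.5 = 30
  t = (30 x 11 + 165) / 5.5 = 90 (outside (0, 60))
  t = (30 x 11 - 195) / 5.5 = 24.55
  t = (30 x 11 + 195) / 5.5 = 95.45 (outside (0, 60))
Valid solutions in (0, 60): {24.55, 30} minutes.
The first occurrence is t = 24.55 minutes.
The hands form a 165-degree angle at 24.55 minutes past 11:00.

Final answer: 24.55 minutes past 11:00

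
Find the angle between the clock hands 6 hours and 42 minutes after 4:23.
First find the time 6 hours and 42 minutes after 4:23.
Total minutes: 4 x 60 + 23 + 6 x 60 + 42 = 665.
665 mod 720 = 665 minutes = 11:05.
Now compute the angle at 11:05:
Hour hand: 11 x 30 + 5 x 0.5 = 332.5 degrees
Minute hand: 5 x 6 = 30 degrees
Difference: |332.5 - 30| = 302.5 degrees
Smaller angle: 360 - 302.5 = 57.5 degrees

Final answer: 57.5 degrees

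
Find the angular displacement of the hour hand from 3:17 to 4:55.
The hour hand moves 0.5 degrees per minute.
Time elapsed: 4:55 - 3:17 = 98 minutes
Angular displacement: 98 x 0.5 = 49 degrees

Final answer: 49 degrees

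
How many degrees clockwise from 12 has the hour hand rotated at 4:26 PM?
The hour hand moves 30 degrees per hour and 0.5 degrees per minute.
At 4:26: (4) x 30 + 26 x 0.5 = 120 + 13 = 133 degrees

Final answer: 133 degrees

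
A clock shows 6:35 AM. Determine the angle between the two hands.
Hour hand position: 6 x 30 + 35 x 0.5 = 197.5 degrees
Minute hand position: 35 x 6 = 210 degrees
Difference: |197.5 - 210| = 12.5 degrees
The angle between the hands is 12.5 degrees

Final answer: 12.5 degrees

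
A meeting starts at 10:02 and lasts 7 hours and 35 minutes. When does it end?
Starting time: 10:02
Adding 35 minutes to 2 minutes: 2 + 35 = 37 minutes
Adding 7 hours: 10 + 7 = 17 - 12 = 5
Final time: 5:37

Final answer: 5:37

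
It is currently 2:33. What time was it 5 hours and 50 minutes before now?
Starting time: 2:33 = 153 total minutes past 12:00
Subtracting: 5 hours and 50 minutes = 350 minutes
153 - 350 = -197 (negative, add 12 hours = 720) = 523 minutes
= 8 hours and 43 minutes past 12:00 = 8:43

Final answer: 8:43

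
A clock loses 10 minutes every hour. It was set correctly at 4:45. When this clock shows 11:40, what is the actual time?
For every 60 true minutes, the faulty clock advances 50 minutes, so 1 faulty-clock minute corresponds to 60/50 true minutes.
From 4:45 to 11:40 on the faulty dial is 415 minutes.
True elapsed: 415 x 60/50 = 498 minutes = 8 hours and 18 minutes.
True time: 4:45 + 8 hours and 18 minutes = 1:03.

Final answer: 1:03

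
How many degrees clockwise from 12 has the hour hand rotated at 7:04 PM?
The hour hand moves 30 degrees per hour and 0.5 degrees per minute.
At 7:04: (7) x 30 + 4 x 0.5 = 210 + 2 = 212 degrees

Final answer: 212 degrees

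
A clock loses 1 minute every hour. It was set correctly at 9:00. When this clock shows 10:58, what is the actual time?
For every 60 true minutes, the faulty clock advances 59 minutes, so 1 faulty-clock minute corresponds to 60/59 true minutes.
From 9:00 to 10:58 on the faulty dial is 118 minutes.
True elapsed: 118 x 60/59 = 120 minutes = 2 hours.
True time: 9:00 + 2 hours = 11:00.

Final answer: 11:00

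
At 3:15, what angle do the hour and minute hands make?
Hour hand position: 3 x 30 + 15 x 0.5 = 97.5 degrees
Minute hand position: 15 x 6 = 90 degrees
Difference: |97.5 - 90| = 7.5 degrees
The angle between the hands is 7.5 degrees

Final answer: 7.5 degrees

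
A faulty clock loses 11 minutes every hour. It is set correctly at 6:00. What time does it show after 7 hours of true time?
For every 60 true minutes, the faulty clock advances 60 - 11 = 49 minutes.
True elapsed: 7 hours = 420 minutes.
Faulty clock advances: 420 x 49/60 = 343 minutes (drift: 77 minutes behind).
Shown time: 6:00 + 343 minutes = 11:43.

Final answer: 11:43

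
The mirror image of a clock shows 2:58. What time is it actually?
Reflection across the vertical (12-6) axis maps a hand at angle A degrees to (360 - A) degrees, which sends a reading of T minutes past 12:00 to (720 - T) minutes past 12:00.
Mirror reads 2:58 = 178 minutes past 12:00.
Actual time: (720 - 178) mod 720 = 542 minutes = 9:02.

Final answer: 9:02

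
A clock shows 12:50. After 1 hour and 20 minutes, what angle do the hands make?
First find the time 1 hour and 20 minutes after 12:50.
Total minutes: 12 x 60 + 50 + 1 x 60 + 20 = 850.
850 mod 720 = 130 minutes = 2:10.
Now compute the angle at 2:10:
Hour hand: 2 x 30 + 10 x 0.5 = 65 degrees
Minute hand: 10 x 6 = 60 degrees
Difference: |65 - 60| = 5 degrees
The angle is 5 degrees

Final answer: 5 degrees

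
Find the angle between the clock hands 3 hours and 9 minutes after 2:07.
First find the time 3 hours and 9 minutes after 2:07.
Total minutes: 2 x 60 + 7 + 3 x 60 + 9 = 316.
316 mod 720 = 316 minutes = 5:16.
Now compute the angle at 5:16:
Hour hand: 5 x 30 + 16 x 0.5 = 158 degrees
Minute hand: 16 x 6 = 96 degrees
Difference: |158 - 96| = 62 degrees
The angle is 62 degrees

Final answer: 62 degrees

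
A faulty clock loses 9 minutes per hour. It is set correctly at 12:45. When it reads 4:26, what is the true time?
For every 60 true minutes, the faulty clock advances 51 minutes, so 1 faulty-clock minute corresponds to 60/51 true minutes.
From 12:45 to 4:26 on the faulty dial is 221 minutes.
True elapsed: 221 x 60/51 = 260 minutes = 4 hours and 20 minutes.
True time: 12:45 + 4 hours and 20 minutes = 5:05.

Final answer: 5:05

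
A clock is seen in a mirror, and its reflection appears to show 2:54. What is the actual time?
Reflection across the vertical (12-6) axis maps a hand at angle A degrees to (360 - A) degrees, which sends a reading of T minutes past 12:00 to (720 - T) minutes past 12:00.
Mirror reads 2:54 = 174 minutes past 12:00.
Actual time: (720 - 174) mod 720 = 546 minutes = 9:06.

Final answer: 9:06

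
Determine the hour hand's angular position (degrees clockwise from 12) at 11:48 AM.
The hour hand moves 30 degrees per hour and 0.5 degrees per minute.
At 11:48: (11) x 30 + 48 x 0.5 = 330 + 24 = 354 degrees

Final answer: 354 degrees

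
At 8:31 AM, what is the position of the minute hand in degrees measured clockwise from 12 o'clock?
The minute hand moves 6 degrees per minute.
At 8:31: 31 x 6 = 186 degrees

Final answer: 186 degrees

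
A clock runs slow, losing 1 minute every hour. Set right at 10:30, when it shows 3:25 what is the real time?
For every 60 true minutes, the faulty clock advances 59 minutes, so 1 faulty-clock minute corresponds to 60/59 true minutes.
From 10:30 to 3:25 on the faulty dial is 295 minutes.
True elapsed: 295 x 60/59 = 300 minutes = 5 hours.
True time: 10:30 + 5 hours = 3:30.

Final answer: 3:30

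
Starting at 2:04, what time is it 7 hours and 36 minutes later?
Starting time: 2:04
Adding 36 minutes to 4 minutes: 4 + 36 = 40 minutes
Adding 7 hours: 2 + 7 = 9
Final time: 9:40

Final answer: 9:40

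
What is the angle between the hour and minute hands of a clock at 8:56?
Hour hand position: 8 x 30 + 56 x 0.5 = 268 degrees
Minute hand position: 56 x 6 = 336 degrees
Difference: |268 - 336| = 68 degrees
The angle between the hands is 68 degrees

Final answer: 68 degrees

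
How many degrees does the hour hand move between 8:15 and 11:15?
The hour hand moves 0.5 degrees per minute.
Time elapsed: 11:15 - 8:15 = 180 minutes
Angular displacement: 180 x 0.5 = 90 degrees

Final answer: 90 degrees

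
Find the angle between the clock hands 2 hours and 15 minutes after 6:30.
First find the time 2 hours and 15 minutes after 6:30.
Total minutes: 6 x 60 + 30 + 2 x 60 + 15 = 525.
525 mod 720 = 525 minutes = 8:45.
Now compute the angle at 8:45:
Hour hand: 8 x 30 + 45 x 0.5 = 262.5 degrees
Minute hand: 45 x 6 = 270 degrees
Difference: |262.5 - 270| = 7.5 degrees
The angle is 7.5 degrees

Final answer: 7.5 degrees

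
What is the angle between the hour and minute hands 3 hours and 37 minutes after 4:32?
First find the time 3 hours and 37 minutes after 4:32.
Total minutes: 4 x 60 + 32 + 3 x 60 + 37 = 489.
489 mod 720 = 489 minutes = 8:09.
Now compute the angle at 8:09:
Hour hand: 8 x 30 + 9 x 0.5 = 244.5 degrees
Minute hand: 9 x 6 = 54 degrees
Difference: |244.5 - 54| = 190.5 degrees
Smaller angle: 360 - 190.5 = 169.5 degrees

Final answer: 169.5 degrees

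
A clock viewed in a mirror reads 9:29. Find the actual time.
Reflection across the vertical (12-6) axis maps a hand at angle A degrees to (360 - A) degrees, which sends a reading of T minutes past 12:00 to (720 - T) minutes past 12:00.
Mirror reads 9:29 = 569 minutes past 12:00.
Actual time: (720 - 569) mod 720 = 151 minutes = 2:31.

Final answer: 2:31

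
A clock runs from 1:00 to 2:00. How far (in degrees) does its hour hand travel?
The hour hand moves 0.5 degrees per minute.
Time elapsed: 2:00 - 1:00 = 60 minutes
Angular displacement: 60 x 0.5 = 30 degrees

Final answer: 30 degrees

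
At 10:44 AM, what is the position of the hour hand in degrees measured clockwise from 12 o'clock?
The hour hand moves 30 degrees per hour and 0.5 degrees per minute.
At 10:44: (10) x 30 + 44 x 0.5 = 300 + 22 = 322 degrees

Final answer: 322 degrees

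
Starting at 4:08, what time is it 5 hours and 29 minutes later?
Starting time: 4:08
Adding 29 minutes to 8 minutes: 8 + 29 = 37 minutes
Adding 5 hours: 4 + 5 = 9
Final time: 9:37

Final answer: 9:37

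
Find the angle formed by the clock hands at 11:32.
Hour hand position: 11 x 30 + 32 x 0.5 = 346 degrees
Minute hand position: 32 x 6 = 192 degrees
Difference: |346 - 192| = 154 degrees
The angle between the hands is 154 degrees

Final answer: 154 degrees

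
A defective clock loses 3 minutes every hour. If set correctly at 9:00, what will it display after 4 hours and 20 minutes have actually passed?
For every 60 true minutes, the faulty clock advances 60 - 3 = 57 minutes.
True elapsed: 4 hours and 20 minutes = 260 minutes.
Faulty clock advances: 260 x 57/60 = 247 minutes (drift: 13 minutes behind).
Shown time: 9:00 + 247 minutes = 1:07.

Final answer: 1:07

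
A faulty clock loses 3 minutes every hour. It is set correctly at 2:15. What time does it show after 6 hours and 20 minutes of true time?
For every 60 true minutes, the faulty clock advances 60 - 3 = 57 minutes.
True elapsed: 6 hours and 20 minutes = 380 minutes.
Faulty clock advances: 380 x 57/60 = 361 minutes (drift: 19 minutes behind).
Shown time: 2:15 + 361 minutes = 8:16.

Final answer: 8:16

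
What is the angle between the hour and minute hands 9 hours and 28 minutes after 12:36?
First find the time 9 hours and 28 minutes after 12:36.
Total minutes: 12 x 60 + 36 + 9 x 60 + 28 = 1324.
1324 mod 720 = 604 minutes = 10:04.
Now compute the angle at 10:04:
Hour hand: 10 x 30 + 4 x 0.5 = 302 degrees
Minute hand: 4 x 6 = 24 degrees
Difference: |302 - 24| = 278 degrees
Smaller angle: 360 - 278 = 82 degrees

Final answer: 82 degrees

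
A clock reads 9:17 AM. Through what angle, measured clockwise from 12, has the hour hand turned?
The hour hand moves 30 degrees per hour and 0.5 degrees per minute.
At 9:17: (9) x 30 + 17 x 0.5 = 270 + 8.5 = 278.5 degrees

Final answer: 278.5 degrees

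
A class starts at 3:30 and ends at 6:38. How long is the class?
From 3:30 to 6:38:
(6 x 60 + 38) - (3 x 60 + 30) = 398 - 210 = 188 minutes
= 3 hours and 8 minutes

Final answer: 3 hours and 8 minutes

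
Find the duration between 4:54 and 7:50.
From 4:54 to 7:50:
(7 x 60 + 50) - (4 x 60 + 54) = 470 - 294 = 176 minutes
= 2 hours and 56 minutes

Final answer: 2 hours and 56 minutes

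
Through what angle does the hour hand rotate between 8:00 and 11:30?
The hour hand moves 0.5 degrees per minute.
Time elapsed: 11:30 - 8:00 = 210 minutes
Angular displacement: 210 x 0.5 = 105 degrees

Final answer: 105 degrees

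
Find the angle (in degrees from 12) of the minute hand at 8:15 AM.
The minute hand moves 6 degrees per minute.
At 8:15: 15 x 6 = 90 degrees

Final answer: 90 degrees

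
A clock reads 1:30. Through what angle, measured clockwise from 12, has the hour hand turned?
The hour hand moves 30 degrees per hour and 0.5 degrees per minute.
At 1:30: (1) x 30 + 30 x 0.5 = 30 + 15 = 45 degrees

Final answer: 45 degrees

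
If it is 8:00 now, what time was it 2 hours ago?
Starting time: 8:00 = 480 total minutes past 12:00
Subtracting: 2 hours = 120 minutes
480 - 120 = 360 minutes
= 6 hours past 12:00 = 6:00

Final answer: 6:00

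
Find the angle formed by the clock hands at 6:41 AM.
Hour hand position: 6 x 30 + 41 x 0.5 = 200.5 degrees
Minute hand position: 41 x 6 = 246 degrees
Difference: |200.5 - 246| = 45.5 degrees
The angle between the hands is 45.5 degrees

Final answer: 45.5 degrees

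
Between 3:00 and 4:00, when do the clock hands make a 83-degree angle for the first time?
At t minutes past 3:00, the hour hand is at 30 x 3 + 0.5t degrees and the minute hand is at 6t degrees.
The smaller angle between them is 83 degrees when |30H - 5.5t| = 83 or |30H - 5.5t| = 277.
With H = 3, solve 30 x 3 - 5.5t = +/- target for each target:
  t = (30 x 3 - 83) / 5.5 = 1.27
  t = (30 x 3 + 83) / 5.5 = 31.45
  t = (30 x 3 - 277) / 5.5 = -34 (outside (0, 60))
  t = (30 x 3 + 277) / 5.5 = 66.73 (outside (0, 60))
Valid solutions in (0, 60): {1.27, 31.45} minutes.
The first occurrence is t = 1.27 minutes.
The hands form a 83-degree angle at 1.27 minutes past 3:00.

Final answer: 1.27 minutes past 3:00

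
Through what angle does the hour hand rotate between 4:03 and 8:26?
The hour hand moves 0.5 degrees per minute.
Time elapsed: 8:26 - 4:03 = 263 minutes
Angular displacement: 263 x 0.5 = 131.5 degrees

Final answer: 131.5 degrees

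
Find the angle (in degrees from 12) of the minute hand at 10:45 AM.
The minute hand moves 6 degrees per minute.
At 10:45: 45 x 6 = 270 degrees

Final answer: 270 degrees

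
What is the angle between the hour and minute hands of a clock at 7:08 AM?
Hour hand position: 7 x 30 + 8 x 0.5 = 214 degrees
Minute hand position: 8 x 6 = 48 degrees
Difference: |214 - 48| = 166 degrees
The angle between the hands is 166 degrees

Final answer: 166 degrees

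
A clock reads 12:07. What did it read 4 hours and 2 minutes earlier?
Starting time: 12:07 = 7 total minutes past 12:00
Subtracting: 4 hours and 2 minutes = 242 minutes
7 - 242 = -235 (negative, add 12 hours = 720) = 485 minutes
= 8 hours and 5 minutes past 12:00 = 8:05

Final answer: 8:05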